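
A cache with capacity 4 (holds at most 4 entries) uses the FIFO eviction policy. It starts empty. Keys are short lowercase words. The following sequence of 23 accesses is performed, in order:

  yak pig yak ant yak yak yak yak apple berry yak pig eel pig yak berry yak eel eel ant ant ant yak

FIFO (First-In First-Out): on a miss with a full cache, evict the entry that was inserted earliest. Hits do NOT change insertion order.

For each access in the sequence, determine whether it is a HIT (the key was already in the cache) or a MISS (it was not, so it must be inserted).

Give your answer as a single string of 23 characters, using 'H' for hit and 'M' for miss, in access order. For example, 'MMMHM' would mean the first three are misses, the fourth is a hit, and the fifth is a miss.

Answer: MMHMHHHHMMMMMHHHHHHMHHH

Derivation:
FIFO simulation (capacity=4):
  1. access yak: MISS. Cache (old->new): [yak]
  2. access pig: MISS. Cache (old->new): [yak pig]
  3. access yak: HIT. Cache (old->new): [yak pig]
  4. access ant: MISS. Cache (old->new): [yak pig ant]
  5. access yak: HIT. Cache (old->new): [yak pig ant]
  6. access yak: HIT. Cache (old->new): [yak pig ant]
  7. access yak: HIT. Cache (old->new): [yak pig ant]
  8. access yak: HIT. Cache (old->new): [yak pig ant]
  9. access apple: MISS. Cache (old->new): [yak pig ant apple]
  10. access berry: MISS, evict yak. Cache (old->new): [pig ant apple berry]
  11. access yak: MISS, evict pig. Cache (old->new): [ant apple berry yak]
  12. access pig: MISS, evict ant. Cache (old->new): [apple berry yak pig]
  13. access eel: MISS, evict apple. Cache (old->new): [berry yak pig eel]
  14. access pig: HIT. Cache (old->new): [berry yak pig eel]
  15. access yak: HIT. Cache (old->new): [berry yak pig eel]
  16. access berry: HIT. Cache (old->new): [berry yak pig eel]
  17. access yak: HIT. Cache (old->new): [berry yak pig eel]
  18. access eel: HIT. Cache (old->new): [berry yak pig eel]
  19. access eel: HIT. Cache (old->new): [berry yak pig eel]
  20. access ant: MISS, evict berry. Cache (old->new): [yak pig eel ant]
  21. access ant: HIT. Cache (old->new): [yak pig eel ant]
  22. access ant: HIT. Cache (old->new): [yak pig eel ant]
  23. access yak: HIT. Cache (old->new): [yak pig eel ant]
Total: 14 hits, 9 misses, 5 evictions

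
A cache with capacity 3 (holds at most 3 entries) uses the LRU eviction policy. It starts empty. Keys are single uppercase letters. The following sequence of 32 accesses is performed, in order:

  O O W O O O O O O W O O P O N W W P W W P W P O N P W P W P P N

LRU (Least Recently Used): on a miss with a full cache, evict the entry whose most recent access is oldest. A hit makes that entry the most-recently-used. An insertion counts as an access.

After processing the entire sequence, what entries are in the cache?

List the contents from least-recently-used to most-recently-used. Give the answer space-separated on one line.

LRU simulation (capacity=3):
  1. access O: MISS. Cache (LRU->MRU): [O]
  2. access O: HIT. Cache (LRU->MRU): [O]
  3. access W: MISS. Cache (LRU->MRU): [O W]
  4. access O: HIT. Cache (LRU->MRU): [W O]
  5. access O: HIT. Cache (LRU->MRU): [W O]
  6. access O: HIT. Cache (LRU->MRU): [W O]
  7. access O: HIT. Cache (LRU->MRU): [W O]
  8. access O: HIT. Cache (LRU->MRU): [W O]
  9. access O: HIT. Cache (LRU->MRU): [W O]
  10. access W: HIT. Cache (LRU->MRU): [O W]
  11. access O: HIT. Cache (LRU->MRU): [W O]
  12. access O: HIT. Cache (LRU->MRU): [W O]
  13. access P: MISS. Cache (LRU->MRU): [W O P]
  14. access O: HIT. Cache (LRU->MRU): [W P O]
  15. access N: MISS, evict W. Cache (LRU->MRU): [P O N]
  16. access W: MISS, evict P. Cache (LRU->MRU): [O N W]
  17. access W: HIT. Cache (LRU->MRU): [O N W]
  18. access P: MISS, evict O. Cache (LRU->MRU): [N W P]
  19. access W: HIT. Cache (LRU->MRU): [N P W]
  20. access W: HIT. Cache (LRU->MRU): [N P W]
  21. access P: HIT. Cache (LRU->MRU): [N W P]
  22. access W: HIT. Cache (LRU->MRU): [N P W]
  23. access P: HIT. Cache (LRU->MRU): [N W P]
  24. access O: MISS, evict N. Cache (LRU->MRU): [W P O]
  25. access N: MISS, evict W. Cache (LRU->MRU): [P O N]
  26. access P: HIT. Cache (LRU->MRU): [O N P]
  27. access W: MISS, evict O. Cache (LRU->MRU): [N P W]
  28. access P: HIT. Cache (LRU->MRU): [N W P]
  29. access W: HIT. Cache (LRU->MRU): [N P W]
  30. access P: HIT. Cache (LRU->MRU): [N W P]
  31. access P: HIT. Cache (LRU->MRU): [N W P]
  32. access N: HIT. Cache (LRU->MRU): [W P N]
Total: 23 hits, 9 misses, 6 evictions

Answer: W P N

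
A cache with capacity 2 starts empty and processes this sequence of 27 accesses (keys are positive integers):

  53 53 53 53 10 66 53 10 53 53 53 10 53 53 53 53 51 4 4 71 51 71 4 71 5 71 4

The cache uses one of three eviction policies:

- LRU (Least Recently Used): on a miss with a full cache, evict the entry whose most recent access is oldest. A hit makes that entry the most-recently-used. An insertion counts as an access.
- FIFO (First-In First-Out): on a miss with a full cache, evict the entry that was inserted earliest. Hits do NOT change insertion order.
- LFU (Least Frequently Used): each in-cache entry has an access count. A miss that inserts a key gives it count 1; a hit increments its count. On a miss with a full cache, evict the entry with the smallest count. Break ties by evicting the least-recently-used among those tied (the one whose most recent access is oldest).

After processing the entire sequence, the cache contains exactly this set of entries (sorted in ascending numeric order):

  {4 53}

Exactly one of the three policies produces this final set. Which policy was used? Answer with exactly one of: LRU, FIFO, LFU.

Simulating under each policy and comparing final sets:
  LRU: final set = {4 71} -> differs
  FIFO: final set = {4 5} -> differs
  LFU: final set = {4 53} -> MATCHES target
Only LFU produces the target set.

Answer: LFU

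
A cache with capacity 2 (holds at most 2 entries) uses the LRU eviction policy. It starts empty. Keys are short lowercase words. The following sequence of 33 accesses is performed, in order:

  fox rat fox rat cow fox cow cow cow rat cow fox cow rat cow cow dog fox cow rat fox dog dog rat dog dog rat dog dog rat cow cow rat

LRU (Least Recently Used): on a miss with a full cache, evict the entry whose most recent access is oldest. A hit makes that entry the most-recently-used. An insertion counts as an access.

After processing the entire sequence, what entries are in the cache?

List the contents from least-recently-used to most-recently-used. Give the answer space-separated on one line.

LRU simulation (capacity=2):
  1. access fox: MISS. Cache (LRU->MRU): [fox]
  2. access rat: MISS. Cache (LRU->MRU): [fox rat]
  3. access fox: HIT. Cache (LRU->MRU): [rat fox]
  4. access rat: HIT. Cache (LRU->MRU): [fox rat]
  5. access cow: MISS, evict fox. Cache (LRU->MRU): [rat cow]
  6. access fox: MISS, evict rat. Cache (LRU->MRU): [cow fox]
  7. access cow: HIT. Cache (LRU->MRU): [fox cow]
  8. access cow: HIT. Cache (LRU->MRU): [fox cow]
  9. access cow: HIT. Cache (LRU->MRU): [fox cow]
  10. access rat: MISS, evict fox. Cache (LRU->MRU): [cow rat]
  11. access cow: HIT. Cache (LRU->MRU): [rat cow]
  12. access fox: MISS, evict rat. Cache (LRU->MRU): [cow fox]
  13. access cow: HIT. Cache (LRU->MRU): [fox cow]
  14. access rat: MISS, evict fox. Cache (LRU->MRU): [cow rat]
  15. access cow: HIT. Cache (LRU->MRU): [rat cow]
  16. access cow: HIT. Cache (LRU->MRU): [rat cow]
  17. access dog: MISS, evict rat. Cache (LRU->MRU): [cow dog]
  18. access fox: MISS, evict cow. Cache (LRU->MRU): [dog fox]
  19. access cow: MISS, evict dog. Cache (LRU->MRU): [fox cow]
  20. access rat: MISS, evict fox. Cache (LRU->MRU): [cow rat]
  21. access fox: MISS, evict cow. Cache (LRU->MRU): [rat fox]
  22. access dog: MISS, evict rat. Cache (LRU->MRU): [fox dog]
  23. access dog: HIT. Cache (LRU->MRU): [fox dog]
  24. access rat: MISS, evict fox. Cache (LRU->MRU): [dog rat]
  25. access dog: HIT. Cache (LRU->MRU): [rat dog]
  26. access dog: HIT. Cache (LRU->MRU): [rat dog]
  27. access rat: HIT. Cache (LRU->MRU): [dog rat]
  28. access dog: HIT. Cache (LRU->MRU): [rat dog]
  29. access dog: HIT. Cache (LRU->MRU): [rat dog]
  30. access rat: HIT. Cache (LRU->MRU): [dog rat]
  31. access cow: MISS, evict dog. Cache (LRU->MRU): [rat cow]
  32. access cow: HIT. Cache (LRU->MRU): [rat cow]
  33. access rat: HIT. Cache (LRU->MRU): [cow rat]
Total: 18 hits, 15 misses, 13 evictions

Answer: cow rat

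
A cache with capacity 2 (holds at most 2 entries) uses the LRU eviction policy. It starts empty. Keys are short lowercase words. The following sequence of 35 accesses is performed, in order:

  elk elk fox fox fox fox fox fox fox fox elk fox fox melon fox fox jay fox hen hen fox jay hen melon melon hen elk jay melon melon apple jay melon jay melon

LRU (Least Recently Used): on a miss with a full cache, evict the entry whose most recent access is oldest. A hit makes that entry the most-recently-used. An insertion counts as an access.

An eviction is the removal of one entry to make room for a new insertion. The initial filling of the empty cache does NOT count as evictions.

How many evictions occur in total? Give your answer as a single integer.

Answer: 12

Derivation:
LRU simulation (capacity=2):
  1. access elk: MISS. Cache (LRU->MRU): [elk]
  2. access elk: HIT. Cache (LRU->MRU): [elk]
  3. access fox: MISS. Cache (LRU->MRU): [elk fox]
  4. access fox: HIT. Cache (LRU->MRU): [elk fox]
  5. access fox: HIT. Cache (LRU->MRU): [elk fox]
  6. access fox: HIT. Cache (LRU->MRU): [elk fox]
  7. access fox: HIT. Cache (LRU->MRU): [elk fox]
  8. access fox: HIT. Cache (LRU->MRU): [elk fox]
  9. access fox: HIT. Cache (LRU->MRU): [elk fox]
  10. access fox: HIT. Cache (LRU->MRU): [elk fox]
  11. access elk: HIT. Cache (LRU->MRU): [fox elk]
  12. access fox: HIT. Cache (LRU->MRU): [elk fox]
  13. access fox: HIT. Cache (LRU->MRU): [elk fox]
  14. access melon: MISS, evict elk. Cache (LRU->MRU): [fox melon]
  15. access fox: HIT. Cache (LRU->MRU): [melon fox]
  16. access fox: HIT. Cache (LRU->MRU): [melon fox]
  17. access jay: MISS, evict melon. Cache (LRU->MRU): [fox jay]
  18. access fox: HIT. Cache (LRU->MRU): [jay fox]
  19. access hen: MISS, evict jay. Cache (LRU->MRU): [fox hen]
  20. access hen: HIT. Cache (LRU->MRU): [fox hen]
  21. access fox: HIT. Cache (LRU->MRU): [hen fox]
  22. access jay: MISS, evict hen. Cache (LRU->MRU): [fox jay]
  23. access hen: MISS, evict fox. Cache (LRU->MRU): [jay hen]
  24. access melon: MISS, evict jay. Cache (LRU->MRU): [hen melon]
  25. access melon: HIT. Cache (LRU->MRU): [hen melon]
  26. access hen: HIT. Cache (LRU->MRU): [melon hen]
  27. access elk: MISS, evict melon. Cache (LRU->MRU): [hen elk]
  28. access jay: MISS, evict hen. Cache (LRU->MRU): [elk jay]
  29. access melon: MISS, evict elk. Cache (LRU->MRU): [jay melon]
  30. access melon: HIT. Cache (LRU->MRU): [jay melon]
  31. access apple: MISS, evict jay. Cache (LRU->MRU): [melon apple]
  32. access jay: MISS, evict melon. Cache (LRU->MRU): [apple jay]
  33. access melon: MISS, evict apple. Cache (LRU->MRU): [jay melon]
  34. access jay: HIT. Cache (LRU->MRU): [melon jay]
  35. access melon: HIT. Cache (LRU->MRU): [jay melon]
Total: 21 hits, 14 misses, 12 evictions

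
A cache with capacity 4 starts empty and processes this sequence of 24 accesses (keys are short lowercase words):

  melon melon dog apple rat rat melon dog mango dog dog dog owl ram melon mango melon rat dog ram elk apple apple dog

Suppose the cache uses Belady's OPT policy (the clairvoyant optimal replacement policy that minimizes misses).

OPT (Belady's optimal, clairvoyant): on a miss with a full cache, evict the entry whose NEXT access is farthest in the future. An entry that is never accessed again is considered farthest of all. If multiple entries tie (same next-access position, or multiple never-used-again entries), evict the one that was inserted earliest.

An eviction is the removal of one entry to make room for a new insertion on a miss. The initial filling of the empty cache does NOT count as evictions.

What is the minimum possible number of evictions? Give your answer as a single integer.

Answer: 6

Derivation:
OPT (Belady) simulation (capacity=4):
  1. access melon: MISS. Cache: [melon]
  2. access melon: HIT. Next use of melon: step 7. Cache: [melon]
  3. access dog: MISS. Cache: [melon dog]
  4. access apple: MISS. Cache: [melon dog apple]
  5. access rat: MISS. Cache: [melon dog apple rat]
  6. access rat: HIT. Next use of rat: step 18. Cache: [melon dog apple rat]
  7. access melon: HIT. Next use of melon: step 15. Cache: [melon dog apple rat]
  8. access dog: HIT. Next use of dog: step 10. Cache: [melon dog apple rat]
  9. access mango: MISS, evict apple (next use: step 22). Cache: [melon dog rat mango]
  10. access dog: HIT. Next use of dog: step 11. Cache: [melon dog rat mango]
  11. access dog: HIT. Next use of dog: step 12. Cache: [melon dog rat mango]
  12. access dog: HIT. Next use of dog: step 19. Cache: [melon dog rat mango]
  13. access owl: MISS, evict dog (next use: step 19). Cache: [melon rat mango owl]
  14. access ram: MISS, evict owl (next use: never). Cache: [melon rat mango ram]
  15. access melon: HIT. Next use of melon: step 17. Cache: [melon rat mango ram]
  16. access mango: HIT. Next use of mango: never. Cache: [melon rat mango ram]
  17. access melon: HIT. Next use of melon: never. Cache: [melon rat mango ram]
  18. access rat: HIT. Next use of rat: never. Cache: [melon rat mango ram]
  19. access dog: MISS, evict melon (next use: never). Cache: [rat mango ram dog]
  20. access ram: HIT. Next use of ram: never. Cache: [rat mango ram dog]
  21. access elk: MISS, evict rat (next use: never). Cache: [mango ram dog elk]
  22. access apple: MISS, evict mango (next use: never). Cache: [ram dog elk apple]
  23. access apple: HIT. Next use of apple: never. Cache: [ram dog elk apple]
  24. access dog: HIT. Next use of dog: never. Cache: [ram dog elk apple]
Total: 14 hits, 10 misses, 6 evictions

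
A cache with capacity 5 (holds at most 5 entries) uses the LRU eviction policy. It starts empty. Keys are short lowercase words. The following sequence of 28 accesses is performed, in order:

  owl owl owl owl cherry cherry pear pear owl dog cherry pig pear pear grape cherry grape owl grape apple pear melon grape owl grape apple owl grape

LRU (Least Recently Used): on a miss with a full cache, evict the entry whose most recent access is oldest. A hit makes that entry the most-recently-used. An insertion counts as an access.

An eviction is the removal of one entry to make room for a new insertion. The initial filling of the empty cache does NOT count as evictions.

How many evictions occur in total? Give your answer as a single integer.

LRU simulation (capacity=5):
  1. access owl: MISS. Cache (LRU->MRU): [owl]
  2. access owl: HIT. Cache (LRU->MRU): [owl]
  3. access owl: HIT. Cache (LRU->MRU): [owl]
  4. access owl: HIT. Cache (LRU->MRU): [owl]
  5. access cherry: MISS. Cache (LRU->MRU): [owl cherry]
  6. access cherry: HIT. Cache (LRU->MRU): [owl cherry]
  7. access pear: MISS. Cache (LRU->MRU): [owl cherry pear]
  8. access pear: HIT. Cache (LRU->MRU): [owl cherry pear]
  9. access owl: HIT. Cache (LRU->MRU): [cherry pear owl]
  10. access dog: MISS. Cache (LRU->MRU): [cherry pear owl dog]
  11. access cherry: HIT. Cache (LRU->MRU): [pear owl dog cherry]
  12. access pig: MISS. Cache (LRU->MRU): [pear owl dog cherry pig]
  13. access pear: HIT. Cache (LRU->MRU): [owl dog cherry pig pear]
  14. access pear: HIT. Cache (LRU->MRU): [owl dog cherry pig pear]
  15. access grape: MISS, evict owl. Cache (LRU->MRU): [dog cherry pig pear grape]
  16. access cherry: HIT. Cache (LRU->MRU): [dog pig pear grape cherry]
  17. access grape: HIT. Cache (LRU->MRU): [dog pig pear cherry grape]
  18. access owl: MISS, evict dog. Cache (LRU->MRU): [pig pear cherry grape owl]
  19. access grape: HIT. Cache (LRU->MRU): [pig pear cherry owl grape]
  20. access apple: MISS, evict pig. Cache (LRU->MRU): [pear cherry owl grape apple]
  21. access pear: HIT. Cache (LRU->MRU): [cherry owl grape apple pear]
  22. access melon: MISS, evict cherry. Cache (LRU->MRU): [owl grape apple pear melon]
  23. access grape: HIT. Cache (LRU->MRU): [owl apple pear melon grape]
  24. access owl: HIT. Cache (LRU->MRU): [apple pear melon grape owl]
  25. access grape: HIT. Cache (LRU->MRU): [apple pear melon owl grape]
  26. access apple: HIT. Cache (LRU->MRU): [pear melon owl grape apple]
  27. access owl: HIT. Cache (LRU->MRU): [pear melon grape apple owl]
  28. access grape: HIT. Cache (LRU->MRU): [pear melon apple owl grape]
Total: 19 hits, 9 misses, 4 evictions

Answer: 4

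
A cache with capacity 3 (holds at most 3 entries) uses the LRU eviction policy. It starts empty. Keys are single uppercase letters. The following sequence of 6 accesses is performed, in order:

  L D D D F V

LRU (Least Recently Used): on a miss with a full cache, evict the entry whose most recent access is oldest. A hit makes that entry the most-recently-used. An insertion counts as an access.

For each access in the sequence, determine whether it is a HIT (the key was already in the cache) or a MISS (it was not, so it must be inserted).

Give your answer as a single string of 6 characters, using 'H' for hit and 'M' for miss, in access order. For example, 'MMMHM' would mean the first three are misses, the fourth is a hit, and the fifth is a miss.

LRU simulation (capacity=3):
  1. access L: MISS. Cache (LRU->MRU): [L]
  2. access D: MISS. Cache (LRU->MRU): [L D]
  3. access D: HIT. Cache (LRU->MRU): [L D]
  4. access D: HIT. Cache (LRU->MRU): [L D]
  5. access F: MISS. Cache (LRU->MRU): [L D F]
  6. access V: MISS, evict L. Cache (LRU->MRU): [D F V]
Total: 2 hits, 4 misses, 1 evictions

Answer: MMHHMM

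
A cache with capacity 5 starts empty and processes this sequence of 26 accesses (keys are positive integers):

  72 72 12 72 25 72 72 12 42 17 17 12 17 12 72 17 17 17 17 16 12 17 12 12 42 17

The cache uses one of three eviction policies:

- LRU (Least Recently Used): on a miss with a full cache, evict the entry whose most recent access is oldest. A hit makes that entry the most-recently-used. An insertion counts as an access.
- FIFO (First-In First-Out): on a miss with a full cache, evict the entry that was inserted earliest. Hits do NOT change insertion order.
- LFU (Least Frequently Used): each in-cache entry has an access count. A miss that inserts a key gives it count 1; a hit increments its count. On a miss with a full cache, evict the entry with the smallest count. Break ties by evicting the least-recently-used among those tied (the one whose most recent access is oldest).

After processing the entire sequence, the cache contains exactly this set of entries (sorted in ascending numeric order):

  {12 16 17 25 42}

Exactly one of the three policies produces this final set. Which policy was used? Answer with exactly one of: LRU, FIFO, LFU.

Simulating under each policy and comparing final sets:
  LRU: final set = {12 16 17 42 72} -> differs
  FIFO: final set = {12 16 17 25 42} -> MATCHES target
  LFU: final set = {12 16 17 42 72} -> differs
Only FIFO produces the target set.

Answer: FIFO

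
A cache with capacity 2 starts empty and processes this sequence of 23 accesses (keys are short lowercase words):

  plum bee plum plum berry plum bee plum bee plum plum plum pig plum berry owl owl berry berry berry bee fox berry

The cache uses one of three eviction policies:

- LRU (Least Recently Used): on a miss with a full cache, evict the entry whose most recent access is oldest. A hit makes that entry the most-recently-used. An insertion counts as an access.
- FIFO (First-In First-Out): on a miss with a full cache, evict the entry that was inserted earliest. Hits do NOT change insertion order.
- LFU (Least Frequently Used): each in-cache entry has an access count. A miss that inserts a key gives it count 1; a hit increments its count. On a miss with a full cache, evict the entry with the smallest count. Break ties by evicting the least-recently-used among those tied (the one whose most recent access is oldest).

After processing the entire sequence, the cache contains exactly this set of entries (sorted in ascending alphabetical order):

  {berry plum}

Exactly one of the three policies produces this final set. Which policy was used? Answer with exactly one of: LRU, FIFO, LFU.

Simulating under each policy and comparing final sets:
  LRU: final set = {berry fox} -> differs
  FIFO: final set = {berry fox} -> differs
  LFU: final set = {berry plum} -> MATCHES target
Only LFU produces the target set.

Answer: LFU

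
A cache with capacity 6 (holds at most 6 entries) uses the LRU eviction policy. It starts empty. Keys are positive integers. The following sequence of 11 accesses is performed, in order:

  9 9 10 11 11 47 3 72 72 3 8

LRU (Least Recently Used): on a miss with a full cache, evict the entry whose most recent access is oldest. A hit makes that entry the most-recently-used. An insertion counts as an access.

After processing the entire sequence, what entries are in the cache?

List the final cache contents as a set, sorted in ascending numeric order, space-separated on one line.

LRU simulation (capacity=6):
  1. access 9: MISS. Cache (LRU->MRU): [9]
  2. access 9: HIT. Cache (LRU->MRU): [9]
  3. access 10: MISS. Cache (LRU->MRU): [9 10]
  4. access 11: MISS. Cache (LRU->MRU): [9 10 11]
  5. access 11: HIT. Cache (LRU->MRU): [9 10 11]
  6. access 47: MISS. Cache (LRU->MRU): [9 10 11 47]
  7. access 3: MISS. Cache (LRU->MRU): [9 10 11 47 3]
  8. access 72: MISS. Cache (LRU->MRU): [9 10 11 47 3 72]
  9. access 72: HIT. Cache (LRU->MRU): [9 10 11 47 3 72]
  10. access 3: HIT. Cache (LRU->MRU): [9 10 11 47 72 3]
  11. access 8: MISS, evict 9. Cache (LRU->MRU): [10 11 47 72 3 8]
Total: 4 hits, 7 misses, 1 evictions

Answer: 3 8 10 11 47 72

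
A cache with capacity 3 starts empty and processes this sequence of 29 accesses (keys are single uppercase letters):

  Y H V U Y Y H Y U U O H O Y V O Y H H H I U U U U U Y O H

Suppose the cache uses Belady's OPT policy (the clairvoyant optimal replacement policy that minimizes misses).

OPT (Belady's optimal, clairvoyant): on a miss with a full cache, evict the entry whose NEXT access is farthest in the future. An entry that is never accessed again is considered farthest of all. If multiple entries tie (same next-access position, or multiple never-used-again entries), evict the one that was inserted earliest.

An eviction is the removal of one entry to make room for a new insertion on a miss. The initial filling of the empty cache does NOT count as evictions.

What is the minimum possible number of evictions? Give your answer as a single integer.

Answer: 7

Derivation:
OPT (Belady) simulation (capacity=3):
  1. access Y: MISS. Cache: [Y]
  2. access H: MISS. Cache: [Y H]
  3. access V: MISS. Cache: [Y H V]
  4. access U: MISS, evict V (next use: step 15). Cache: [Y H U]
  5. access Y: HIT. Next use of Y: step 6. Cache: [Y H U]
  6. access Y: HIT. Next use of Y: step 8. Cache: [Y H U]
  7. access H: HIT. Next use of H: step 12. Cache: [Y H U]
  8. access Y: HIT. Next use of Y: step 14. Cache: [Y H U]
  9. access U: HIT. Next use of U: step 10. Cache: [Y H U]
  10. access U: HIT. Next use of U: step 22. Cache: [Y H U]
  11. access O: MISS, evict U (next use: step 22). Cache: [Y H O]
  12. access H: HIT. Next use of H: step 18. Cache: [Y H O]
  13. access O: HIT. Next use of O: step 16. Cache: [Y H O]
  14. access Y: HIT. Next use of Y: step 17. Cache: [Y H O]
  15. access V: MISS, evict H (next use: step 18). Cache: [Y O V]
  16. access O: HIT. Next use of O: step 28. Cache: [Y O V]
  17. access Y: HIT. Next use of Y: step 27. Cache: [Y O V]
  18. access H: MISS, evict V (next use: never). Cache: [Y O H]
  19. access H: HIT. Next use of H: step 20. Cache: [Y O H]
  20. access H: HIT. Next use of H: step 29. Cache: [Y O H]
  21. access I: MISS, evict H (next use: step 29). Cache: [Y O I]
  22. access U: MISS, evict I (next use: never). Cache: [Y O U]
  23. access U: HIT. Next use of U: step 24. Cache: [Y O U]
  24. access U: HIT. Next use of U: step 25. Cache: [Y O U]
  25. access U: HIT. Next use of U: step 26. Cache: [Y O U]
  26. access U: HIT. Next use of U: never. Cache: [Y O U]
  27. access Y: HIT. Next use of Y: never. Cache: [Y O U]
  28. access O: HIT. Next use of O: never. Cache: [Y O U]
  29. access H: MISS, evict Y (next use: never). Cache: [O U H]
Total: 19 hits, 10 misses, 7 evictions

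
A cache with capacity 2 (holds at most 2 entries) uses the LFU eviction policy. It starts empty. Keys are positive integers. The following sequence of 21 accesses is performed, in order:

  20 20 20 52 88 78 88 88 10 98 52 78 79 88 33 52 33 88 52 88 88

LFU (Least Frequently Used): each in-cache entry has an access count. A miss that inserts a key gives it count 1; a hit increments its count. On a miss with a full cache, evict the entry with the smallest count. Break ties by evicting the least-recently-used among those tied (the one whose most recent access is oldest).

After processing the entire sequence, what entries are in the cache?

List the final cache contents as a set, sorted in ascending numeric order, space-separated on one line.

LFU simulation (capacity=2):
  1. access 20: MISS. Cache: [20(c=1)]
  2. access 20: HIT, count now 2. Cache: [20(c=2)]
  3. access 20: HIT, count now 3. Cache: [20(c=3)]
  4. access 52: MISS. Cache: [52(c=1) 20(c=3)]
  5. access 88: MISS, evict 52(c=1). Cache: [88(c=1) 20(c=3)]
  6. access 78: MISS, evict 88(c=1). Cache: [78(c=1) 20(c=3)]
  7. access 88: MISS, evict 78(c=1). Cache: [88(c=1) 20(c=3)]
  8. access 88: HIT, count now 2. Cache: [88(c=2) 20(c=3)]
  9. access 10: MISS, evict 88(c=2). Cache: [10(c=1) 20(c=3)]
  10. access 98: MISS, evict 10(c=1). Cache: [98(c=1) 20(c=3)]
  11. access 52: MISS, evict 98(c=1). Cache: [52(c=1) 20(c=3)]
  12. access 78: MISS, evict 52(c=1). Cache: [78(c=1) 20(c=3)]
  13. access 79: MISS, evict 78(c=1). Cache: [79(c=1) 20(c=3)]
  14. access 88: MISS, evict 79(c=1). Cache: [88(c=1) 20(c=3)]
  15. access 33: MISS, evict 88(c=1). Cache: [33(c=1) 20(c=3)]
  16. access 52: MISS, evict 33(c=1). Cache: [52(c=1) 20(c=3)]
  17. access 33: MISS, evict 52(c=1). Cache: [33(c=1) 20(c=3)]
  18. access 88: MISS, evict 33(c=1). Cache: [88(c=1) 20(c=3)]
  19. access 52: MISS, evict 88(c=1). Cache: [52(c=1) 20(c=3)]
  20. access 88: MISS, evict 52(c=1). Cache: [88(c=1) 20(c=3)]
  21. access 88: HIT, count now 2. Cache: [88(c=2) 20(c=3)]
Total: 4 hits, 17 misses, 15 evictions

Answer: 20 88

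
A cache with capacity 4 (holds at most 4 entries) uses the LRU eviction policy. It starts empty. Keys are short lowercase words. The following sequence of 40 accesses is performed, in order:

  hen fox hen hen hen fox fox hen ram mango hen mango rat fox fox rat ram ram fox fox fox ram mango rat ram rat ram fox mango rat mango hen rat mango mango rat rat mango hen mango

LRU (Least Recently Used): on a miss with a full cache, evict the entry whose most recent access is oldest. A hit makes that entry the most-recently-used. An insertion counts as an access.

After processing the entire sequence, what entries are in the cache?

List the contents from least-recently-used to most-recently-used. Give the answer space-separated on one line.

Answer: fox rat hen mango

Derivation:
LRU simulation (capacity=4):
  1. access hen: MISS. Cache (LRU->MRU): [hen]
  2. access fox: MISS. Cache (LRU->MRU): [hen fox]
  3. access hen: HIT. Cache (LRU->MRU): [fox hen]
  4. access hen: HIT. Cache (LRU->MRU): [fox hen]
  5. access hen: HIT. Cache (LRU->MRU): [fox hen]
  6. access fox: HIT. Cache (LRU->MRU): [hen fox]
  7. access fox: HIT. Cache (LRU->MRU): [hen fox]
  8. access hen: HIT. Cache (LRU->MRU): [fox hen]
  9. access ram: MISS. Cache (LRU->MRU): [fox hen ram]
  10. access mango: MISS. Cache (LRU->MRU): [fox hen ram mango]
  11. access hen: HIT. Cache (LRU->MRU): [fox ram mango hen]
  12. access mango: HIT. Cache (LRU->MRU): [fox ram hen mango]
  13. access rat: MISS, evict fox. Cache (LRU->MRU): [ram hen mango rat]
  14. access fox: MISS, evict ram. Cache (LRU->MRU): [hen mango rat fox]
  15. access fox: HIT. Cache (LRU->MRU): [hen mango rat fox]
  16. access rat: HIT. Cache (LRU->MRU): [hen mango fox rat]
  17. access ram: MISS, evict hen. Cache (LRU->MRU): [mango fox rat ram]
  18. access ram: HIT. Cache (LRU->MRU): [mango fox rat ram]
  19. access fox: HIT. Cache (LRU->MRU): [mango rat ram fox]
  20. access fox: HIT. Cache (LRU->MRU): [mango rat ram fox]
  21. access fox: HIT. Cache (LRU->MRU): [mango rat ram fox]
  22. access ram: HIT. Cache (LRU->MRU): [mango rat fox ram]
  23. access mango: HIT. Cache (LRU->MRU): [rat fox ram mango]
  24. access rat: HIT. Cache (LRU->MRU): [fox ram mango rat]
  25. access ram: HIT. Cache (LRU->MRU): [fox mango rat ram]
  26. access rat: HIT. Cache (LRU->MRU): [fox mango ram rat]
  27. access ram: HIT. Cache (LRU->MRU): [fox mango rat ram]
  28. access fox: HIT. Cache (LRU->MRU): [mango rat ram fox]
  29. access mango: HIT. Cache (LRU->MRU): [rat ram fox mango]
  30. access rat: HIT. Cache (LRU->MRU): [ram fox mango rat]
  31. access mango: HIT. Cache (LRU->MRU): [ram fox rat mango]
  32. access hen: MISS, evict ram. Cache (LRU->MRU): [fox rat mango hen]
  33. access rat: HIT. Cache (LRU->MRU): [fox mango hen rat]
  34. access mango: HIT. Cache (LRU->MRU): [fox hen rat mango]
  35. access mango: HIT. Cache (LRU->MRU): [fox hen rat mango]
  36. access rat: HIT. Cache (LRU->MRU): [fox hen mango rat]
  37. access rat: HIT. Cache (LRU->MRU): [fox hen mango rat]
  38. access mango: HIT. Cache (LRU->MRU): [fox hen rat mango]
  39. access hen: HIT. Cache (LRU->MRU): [fox rat mango hen]
  40. access mango: HIT. Cache (LRU->MRU): [fox rat hen mango]
Total: 32 hits, 8 misses, 4 evictions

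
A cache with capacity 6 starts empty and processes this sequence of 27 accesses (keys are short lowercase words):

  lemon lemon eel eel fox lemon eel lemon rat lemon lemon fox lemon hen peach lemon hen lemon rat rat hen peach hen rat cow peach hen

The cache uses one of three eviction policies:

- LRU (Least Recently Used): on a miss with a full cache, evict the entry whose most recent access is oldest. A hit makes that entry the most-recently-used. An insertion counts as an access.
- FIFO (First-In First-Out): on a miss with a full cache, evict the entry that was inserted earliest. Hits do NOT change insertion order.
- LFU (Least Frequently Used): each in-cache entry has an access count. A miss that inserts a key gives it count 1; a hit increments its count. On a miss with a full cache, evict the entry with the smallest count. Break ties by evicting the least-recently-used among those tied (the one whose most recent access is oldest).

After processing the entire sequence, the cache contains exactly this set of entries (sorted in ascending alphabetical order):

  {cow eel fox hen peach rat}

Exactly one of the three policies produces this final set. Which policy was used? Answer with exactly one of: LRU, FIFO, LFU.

Answer: FIFO

Derivation:
Simulating under each policy and comparing final sets:
  LRU: final set = {cow fox hen lemon peach rat} -> differs
  FIFO: final set = {cow eel fox hen peach rat} -> MATCHES target
  LFU: final set = {cow eel hen lemon peach rat} -> differs
Only FIFO produces the target set.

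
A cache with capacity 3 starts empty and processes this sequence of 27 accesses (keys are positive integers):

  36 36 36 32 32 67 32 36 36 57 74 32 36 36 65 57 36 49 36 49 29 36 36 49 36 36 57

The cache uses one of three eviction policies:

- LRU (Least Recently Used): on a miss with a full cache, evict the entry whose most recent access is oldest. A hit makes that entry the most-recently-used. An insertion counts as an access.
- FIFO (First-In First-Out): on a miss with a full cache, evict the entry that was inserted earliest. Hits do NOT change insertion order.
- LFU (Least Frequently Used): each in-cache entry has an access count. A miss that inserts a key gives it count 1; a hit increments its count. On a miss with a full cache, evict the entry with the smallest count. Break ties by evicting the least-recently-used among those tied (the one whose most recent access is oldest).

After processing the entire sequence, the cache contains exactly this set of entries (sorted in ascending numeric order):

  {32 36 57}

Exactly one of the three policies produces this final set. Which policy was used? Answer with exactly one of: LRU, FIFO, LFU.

Answer: LFU

Derivation:
Simulating under each policy and comparing final sets:
  LRU: final set = {36 49 57} -> differs
  FIFO: final set = {29 36 57} -> differs
  LFU: final set = {32 36 57} -> MATCHES target
Only LFU produces the target set.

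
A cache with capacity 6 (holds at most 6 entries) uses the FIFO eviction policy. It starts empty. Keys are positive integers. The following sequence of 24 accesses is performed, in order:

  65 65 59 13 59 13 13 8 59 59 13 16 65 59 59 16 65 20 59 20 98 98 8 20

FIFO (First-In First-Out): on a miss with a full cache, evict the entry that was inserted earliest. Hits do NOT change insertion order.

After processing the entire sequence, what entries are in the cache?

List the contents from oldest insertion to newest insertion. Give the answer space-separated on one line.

Answer: 59 13 8 16 20 98

Derivation:
FIFO simulation (capacity=6):
  1. access 65: MISS. Cache (old->new): [65]
  2. access 65: HIT. Cache (old->new): [65]
  3. access 59: MISS. Cache (old->new): [65 59]
  4. access 13: MISS. Cache (old->new): [65 59 13]
  5. access 59: HIT. Cache (old->new): [65 59 13]
  6. access 13: HIT. Cache (old->new): [65 59 13]
  7. access 13: HIT. Cache (old->new): [65 59 13]
  8. access 8: MISS. Cache (old->new): [65 59 13 8]
  9. access 59: HIT. Cache (old->new): [65 59 13 8]
  10. access 59: HIT. Cache (old->new): [65 59 13 8]
  11. access 13: HIT. Cache (old->new): [65 59 13 8]
  12. access 16: MISS. Cache (old->new): [65 59 13 8 16]
  13. access 65: HIT. Cache (old->new): [65 59 13 8 16]
  14. access 59: HIT. Cache (old->new): [65 59 13 8 16]
  15. access 59: HIT. Cache (old->new): [65 59 13 8 16]
  16. access 16: HIT. Cache (old->new): [65 59 13 8 16]
  17. access 65: HIT. Cache (old->new): [65 59 13 8 16]
  18. access 20: MISS. Cache (old->new): [65 59 13 8 16 20]
  19. access 59: HIT. Cache (old->new): [65 59 13 8 16 20]
  20. access 20: HIT. Cache (old->new): [65 59 13 8 16 20]
  21. access 98: MISS, evict 65. Cache (old->new): [59 13 8 16 20 98]
  22. access 98: HIT. Cache (old->new): [59 13 8 16 20 98]
  23. access 8: HIT. Cache (old->new): [59 13 8 16 20 98]
  24. access 20: HIT. Cache (old->new): [59 13 8 16 20 98]
Total: 17 hits, 7 misses, 1 evictions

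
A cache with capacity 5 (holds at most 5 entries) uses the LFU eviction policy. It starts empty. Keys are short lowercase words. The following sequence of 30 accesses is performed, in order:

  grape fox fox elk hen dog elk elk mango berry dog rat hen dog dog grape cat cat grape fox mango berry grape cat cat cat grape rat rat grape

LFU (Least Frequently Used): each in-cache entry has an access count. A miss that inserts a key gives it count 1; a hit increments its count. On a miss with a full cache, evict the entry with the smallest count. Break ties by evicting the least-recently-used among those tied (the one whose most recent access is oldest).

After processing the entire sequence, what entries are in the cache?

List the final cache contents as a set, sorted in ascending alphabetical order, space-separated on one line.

LFU simulation (capacity=5):
  1. access grape: MISS. Cache: [grape(c=1)]
  2. access fox: MISS. Cache: [grape(c=1) fox(c=1)]
  3. access fox: HIT, count now 2. Cache: [grape(c=1) fox(c=2)]
  4. access elk: MISS. Cache: [grape(c=1) elk(c=1) fox(c=2)]
  5. access hen: MISS. Cache: [grape(c=1) elk(c=1) hen(c=1) fox(c=2)]
  6. access dog: MISS. Cache: [grape(c=1) elk(c=1) hen(c=1) dog(c=1) fox(c=2)]
  7. access elk: HIT, count now 2. Cache: [grape(c=1) hen(c=1) dog(c=1) fox(c=2) elk(c=2)]
  8. access elk: HIT, count now 3. Cache: [grape(c=1) hen(c=1) dog(c=1) fox(c=2) elk(c=3)]
  9. access mango: MISS, evict grape(c=1). Cache: [hen(c=1) dog(c=1) mango(c=1) fox(c=2) elk(c=3)]
  10. access berry: MISS, evict hen(c=1). Cache: [dog(c=1) mango(c=1) berry(c=1) fox(c=2) elk(c=3)]
  11. access dog: HIT, count now 2. Cache: [mango(c=1) berry(c=1) fox(c=2) dog(c=2) elk(c=3)]
  12. access rat: MISS, evict mango(c=1). Cache: [berry(c=1) rat(c=1) fox(c=2) dog(c=2) elk(c=3)]
  13. access hen: MISS, evict berry(c=1). Cache: [rat(c=1) hen(c=1) fox(c=2) dog(c=2) elk(c=3)]
  14. access dog: HIT, count now 3. Cache: [rat(c=1) hen(c=1) fox(c=2) elk(c=3) dog(c=3)]
  15. access dog: HIT, count now 4. Cache: [rat(c=1) hen(c=1) fox(c=2) elk(c=3) dog(c=4)]
  16. access grape: MISS, evict rat(c=1). Cache: [hen(c=1) grape(c=1) fox(c=2) elk(c=3) dog(c=4)]
  17. access cat: MISS, evict hen(c=1). Cache: [grape(c=1) cat(c=1) fox(c=2) elk(c=3) dog(c=4)]
  18. access cat: HIT, count now 2. Cache: [grape(c=1) fox(c=2) cat(c=2) elk(c=3) dog(c=4)]
  19. access grape: HIT, count now 2. Cache: [fox(c=2) cat(c=2) grape(c=2) elk(c=3) dog(c=4)]
  20. access fox: HIT, count now 3. Cache: [cat(c=2) grape(c=2) elk(c=3) fox(c=3) dog(c=4)]
  21. access mango: MISS, evict cat(c=2). Cache: [mango(c=1) grape(c=2) elk(c=3) fox(c=3) dog(c=4)]
  22. access berry: MISS, evict mango(c=1). Cache: [berry(c=1) grape(c=2) elk(c=3) fox(c=3) dog(c=4)]
  23. access grape: HIT, count now 3. Cache: [berry(c=1) elk(c=3) fox(c=3) grape(c=3) dog(c=4)]
  24. access cat: MISS, evict berry(c=1). Cache: [cat(c=1) elk(c=3) fox(c=3) grape(c=3) dog(c=4)]
  25. access cat: HIT, count now 2. Cache: [cat(c=2) elk(c=3) fox(c=3) grape(c=3) dog(c=4)]
  26. access cat: HIT, count now 3. Cache: [elk(c=3) fox(c=3) grape(c=3) cat(c=3) dog(c=4)]
  27. access grape: HIT, count now 4. Cache: [elk(c=3) fox(c=3) cat(c=3) dog(c=4) grape(c=4)]
  28. access rat: MISS, evict elk(c=3). Cache: [rat(c=1) fox(c=3) cat(c=3) dog(c=4) grape(c=4)]
  29. access rat: HIT, count now 2. Cache: [rat(c=2) fox(c=3) cat(c=3) dog(c=4) grape(c=4)]
  30. access grape: HIT, count now 5. Cache: [rat(c=2) fox(c=3) cat(c=3) dog(c=4) grape(c=5)]
Total: 15 hits, 15 misses, 10 evictions

Answer: cat dog fox grape rat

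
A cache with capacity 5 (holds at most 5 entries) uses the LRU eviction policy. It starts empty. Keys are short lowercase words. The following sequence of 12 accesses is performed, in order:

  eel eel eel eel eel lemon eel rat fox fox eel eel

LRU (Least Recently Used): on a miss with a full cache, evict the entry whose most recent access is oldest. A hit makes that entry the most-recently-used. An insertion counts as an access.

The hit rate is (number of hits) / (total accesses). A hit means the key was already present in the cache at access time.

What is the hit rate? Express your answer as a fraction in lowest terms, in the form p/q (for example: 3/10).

LRU simulation (capacity=5):
  1. access eel: MISS. Cache (LRU->MRU): [eel]
  2. access eel: HIT. Cache (LRU->MRU): [eel]
  3. access eel: HIT. Cache (LRU->MRU): [eel]
  4. access eel: HIT. Cache (LRU->MRU): [eel]
  5. access eel: HIT. Cache (LRU->MRU): [eel]
  6. access lemon: MISS. Cache (LRU->MRU): [eel lemon]
  7. access eel: HIT. Cache (LRU->MRU): [lemon eel]
  8. access rat: MISS. Cache (LRU->MRU): [lemon eel rat]
  9. access fox: MISS. Cache (LRU->MRU): [lemon eel rat fox]
  10. access fox: HIT. Cache (LRU->MRU): [lemon eel rat fox]
  11. access eel: HIT. Cache (LRU->MRU): [lemon rat fox eel]
  12. access eel: HIT. Cache (LRU->MRU): [lemon rat fox eel]
Total: 8 hits, 4 misses, 0 evictions

Hit rate = 8/12 = 2/3

Answer: 2/3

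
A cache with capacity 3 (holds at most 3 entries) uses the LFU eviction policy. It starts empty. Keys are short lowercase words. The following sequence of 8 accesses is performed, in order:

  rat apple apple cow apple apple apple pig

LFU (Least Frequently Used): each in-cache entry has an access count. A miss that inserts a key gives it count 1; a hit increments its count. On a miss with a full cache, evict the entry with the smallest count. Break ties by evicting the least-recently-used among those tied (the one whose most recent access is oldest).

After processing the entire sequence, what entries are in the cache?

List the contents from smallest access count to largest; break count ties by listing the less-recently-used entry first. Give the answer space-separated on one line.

LFU simulation (capacity=3):
  1. access rat: MISS. Cache: [rat(c=1)]
  2. access apple: MISS. Cache: [rat(c=1) apple(c=1)]
  3. access apple: HIT, count now 2. Cache: [rat(c=1) apple(c=2)]
  4. access cow: MISS. Cache: [rat(c=1) cow(c=1) apple(c=2)]
  5. access apple: HIT, count now 3. Cache: [rat(c=1) cow(c=1) apple(c=3)]
  6. access apple: HIT, count now 4. Cache: [rat(c=1) cow(c=1) apple(c=4)]
  7. access apple: HIT, count now 5. Cache: [rat(c=1) cow(c=1) apple(c=5)]
  8. access pig: MISS, evict rat(c=1). Cache: [cow(c=1) pig(c=1) apple(c=5)]
Total: 4 hits, 4 misses, 1 evictions

Answer: cow pig apple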